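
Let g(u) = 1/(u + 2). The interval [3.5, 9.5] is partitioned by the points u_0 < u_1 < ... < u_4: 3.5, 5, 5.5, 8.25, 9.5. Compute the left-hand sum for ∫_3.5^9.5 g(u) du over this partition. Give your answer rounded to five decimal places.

0.83277

Subinterval widths: 1.5, 0.5, 2.75, 1.25.
Left endpoints: 3.5, 5, 5.5, 8.25.
g(3.5) = 2/11, g(5) = 1/7, g(5.5) = 2/15, g(8.25) = 4/41.
Sum = Σ Δu_i · g(u_i).
Sum ≈ 0.83277.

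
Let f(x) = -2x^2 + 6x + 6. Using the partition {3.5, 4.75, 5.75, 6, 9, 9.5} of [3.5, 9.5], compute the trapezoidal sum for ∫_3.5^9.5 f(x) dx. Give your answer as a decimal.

Subinterval widths: 1.25, 1, 0.25, 3, 0.5.
f(3.5) = 2.5, f(4.75) = -10.625, f(5.75) = -25.625, f(6) = -30, f(9) = -102, f(9.5) = -117.5.
On each subinterval the trapezoid contributes (Δx_i/2)·[f(x_{i-1}) + f(x_i)].
Sum = -283.03125.

-283.03125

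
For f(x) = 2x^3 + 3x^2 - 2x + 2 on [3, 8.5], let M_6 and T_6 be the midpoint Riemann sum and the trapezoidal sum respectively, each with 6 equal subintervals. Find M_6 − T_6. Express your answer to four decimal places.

M_6 ≈ 3089.963976.
T_6 ≈ 3133.290799.
M_6 − T_6 ≈ -43.3268.

-43.3268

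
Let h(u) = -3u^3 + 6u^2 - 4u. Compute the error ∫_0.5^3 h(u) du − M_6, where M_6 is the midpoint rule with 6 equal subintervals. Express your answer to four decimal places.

-0.3526

Exact integral: ∫_0.5^3 h(u) du = -24.453125.
M_6 ≈ -24.100477.
Error ≈ -24.453125 − (-24.100477) ≈ -0.3526.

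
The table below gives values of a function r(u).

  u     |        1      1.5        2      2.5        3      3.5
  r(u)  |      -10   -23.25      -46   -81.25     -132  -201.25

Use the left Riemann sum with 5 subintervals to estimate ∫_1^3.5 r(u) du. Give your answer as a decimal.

Δu = 0.5.
Sum = 0.5·[(-10) + (-23.25) + (-46) + (-81.25) + (-132)] = -146.25.

-146.25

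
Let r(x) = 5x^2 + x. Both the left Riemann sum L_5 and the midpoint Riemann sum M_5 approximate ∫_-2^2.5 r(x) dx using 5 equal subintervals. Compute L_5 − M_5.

-2.53125

L_5 = 36.45.
M_5 = 38.98125.
L_5 − M_5 = -2.53125.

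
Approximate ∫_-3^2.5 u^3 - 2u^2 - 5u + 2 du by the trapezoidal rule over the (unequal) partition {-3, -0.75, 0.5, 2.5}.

Subinterval widths: 2.25, 1.25, 2.
f(-3) = -28, f(-0.75) = 4.203125, f(0.5) = -0.875, f(2.5) = -7.375.
On each subinterval the trapezoid contributes (Δu_i/2)·[f(u_{i-1}) + f(u_i)].
Sum = -32.94140625.

-32.94140625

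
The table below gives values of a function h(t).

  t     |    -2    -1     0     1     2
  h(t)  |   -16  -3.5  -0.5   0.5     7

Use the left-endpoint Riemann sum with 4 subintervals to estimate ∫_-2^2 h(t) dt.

-19.5

Δt = 1.
Sum = 1·[(-16) + (-3.5) + (-0.5) + 0.5] = -19.5.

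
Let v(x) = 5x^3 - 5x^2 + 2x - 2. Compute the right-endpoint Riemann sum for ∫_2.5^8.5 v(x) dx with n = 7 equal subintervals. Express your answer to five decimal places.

Δx = (8.5 − 2.5)/7 = 6/7.
Right endpoints: 47/14, 59/14, 71/14, 83/14, 95/14, 107/14, 8.5.
v(47/14) = 377421/2744, v(59/14) = 800865/2744, v(71/14) = 1459029/2744, v(83/14) = 2403753/2744, v(95/14) = 3686877/2744, v(107/14) = 5360241/2744, v(8.5) = 2724.375.
Sum = Δx · [v(47/14) + v(59/14) + v(71/14) + ...].
Sum ≈ 6735.90306.

6735.90306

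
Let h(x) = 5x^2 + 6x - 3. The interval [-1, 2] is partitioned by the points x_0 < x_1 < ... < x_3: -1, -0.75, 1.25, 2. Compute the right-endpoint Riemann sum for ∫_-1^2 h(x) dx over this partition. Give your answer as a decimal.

Subinterval widths: 0.25, 2, 0.75.
Right endpoints: -0.75, 1.25, 2.
h(-0.75) = -4.6875, h(1.25) = 12.3125, h(2) = 29.
Sum = Σ Δx_i · h(x_i).
Sum = 45.203125.

45.203125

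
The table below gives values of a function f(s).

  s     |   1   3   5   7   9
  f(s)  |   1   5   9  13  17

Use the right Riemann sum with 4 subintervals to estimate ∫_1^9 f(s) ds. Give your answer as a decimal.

88

Δs = 2.
Sum = 2·[5 + 9 + 13 + 17] = 88.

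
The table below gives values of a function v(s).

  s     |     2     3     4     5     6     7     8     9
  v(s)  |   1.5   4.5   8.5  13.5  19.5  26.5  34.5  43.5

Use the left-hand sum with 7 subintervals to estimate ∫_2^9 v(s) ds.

108.5

Δs = 1.
Sum = 1·[1.5 + 4.5 + 8.5 + 13.5 + 19.5 + 26.5 + 34.5] = 108.5.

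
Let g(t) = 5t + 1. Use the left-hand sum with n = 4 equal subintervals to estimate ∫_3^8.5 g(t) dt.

Δt = (8.5 − 3)/4 = 1.375.
Left endpoints: 3, 4.375, 5.75, 7.125.
g(3) = 16, g(4.375) = 22.875, g(5.75) = 29.75, g(7.125) = 36.625.
Sum = Δt · [g(3) + g(4.375) + g(5.75) + g(7.125)].
Sum = 144.71875.

144.71875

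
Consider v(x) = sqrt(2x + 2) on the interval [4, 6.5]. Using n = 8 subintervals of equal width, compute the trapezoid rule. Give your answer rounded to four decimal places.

8.8235

Δx = (6.5 − 4)/8 = 0.3125.
v(4) ≈ 3.1623, v(4.3125) ≈ 3.2596, v(4.625) ≈ 3.3541, v(4.9375) ≈ 3.4460, v(5.25) ≈ 3.5355, v(5.5625) ≈ 3.6228, v(5.875) ≈ 3.7081, v(6.1875) ≈ 3.7914, v(6.5) ≈ 3.8730.
T_8 = (Δx/2)·[v(x_0) + 2v(x_1) + ... + 2v(x_{7}) + v(x_8)].
Sum ≈ 8.8235.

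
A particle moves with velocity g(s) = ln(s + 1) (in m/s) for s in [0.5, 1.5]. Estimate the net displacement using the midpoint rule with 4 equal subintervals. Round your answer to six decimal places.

0.683221

Δs = (1.5 − 0.5)/4 = 0.25.
Midpoints: 0.625, 0.875, 1.125, 1.375.
g(0.625) ≈ 0.485508, g(0.875) ≈ 0.628609, g(1.125) ≈ 0.753772, g(1.375) ≈ 0.864997.
Sum = Δs · [g(0.625) + g(0.875) + g(1.125) + g(1.375)].
Sum ≈ 0.683221.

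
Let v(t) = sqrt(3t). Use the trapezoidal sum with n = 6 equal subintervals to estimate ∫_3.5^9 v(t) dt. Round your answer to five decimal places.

23.60387

Δt = (9 − 3.5)/6 = 11/12.
v(3.5) ≈ 3.24037, v(53/12) ≈ 3.64005, v(16/3) ≈ 4.00000, v(6.25) ≈ 4.33013, v(43/6) ≈ 4.63681, v(97/12) ≈ 4.92443, v(9) ≈ 5.19615.
T_6 = (Δt/2)·[v(t_0) + 2v(t_1) + ... + 2v(t_{5}) + v(t_6)].
Sum ≈ 23.60387.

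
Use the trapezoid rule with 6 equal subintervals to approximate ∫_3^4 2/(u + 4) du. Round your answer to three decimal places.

0.267

Δu = (4 − 3)/6 = 1/6.
f(3) = 2/7, f(19/6) = 12/43, f(10/3) = 3/11, f(3.5) = 4/15, f(11/3) = 6/23, f(23/6) = 12/47, f(4) = 0.25.
T_6 = (Δu/2)·[f(u_0) + 2f(u_1) + ... + 2f(u_{5}) + f(u_6)].
Sum ≈ 0.267.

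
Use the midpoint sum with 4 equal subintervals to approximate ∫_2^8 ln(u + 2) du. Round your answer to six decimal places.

11.494564

Δu = (8 − 2)/4 = 1.5.
Midpoints: 2.75, 4.25, 5.75, 7.25.
f(2.75) ≈ 1.558145, f(4.25) ≈ 1.832581, f(5.75) ≈ 2.047693, f(7.25) ≈ 2.224624.
Sum = Δu · [f(2.75) + f(4.25) + f(5.75) + f(7.25)].
Sum ≈ 11.494564.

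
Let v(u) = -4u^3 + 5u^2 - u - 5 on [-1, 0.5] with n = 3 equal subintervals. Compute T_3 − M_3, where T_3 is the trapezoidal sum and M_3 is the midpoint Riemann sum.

T_3 = -3.8125.
M_3 = -4.5625.
T_3 − M_3 = 0.75.

0.75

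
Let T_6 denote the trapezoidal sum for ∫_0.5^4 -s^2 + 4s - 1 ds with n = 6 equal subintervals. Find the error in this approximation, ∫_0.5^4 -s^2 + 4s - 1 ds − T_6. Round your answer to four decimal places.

0.1985

Exact integral: ∫_0.5^4 f(s) ds ≈ 6.708333.
T_6 ≈ 6.509838.
Error ≈ 6.708333 − 6.509838 ≈ 0.1985.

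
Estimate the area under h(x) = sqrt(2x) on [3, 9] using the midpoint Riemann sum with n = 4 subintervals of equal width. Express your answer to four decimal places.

20.5729

Δx = (9 − 3)/4 = 1.5.
Midpoints: 3.75, 5.25, 6.75, 8.25.
h(3.75) ≈ 2.7386, h(5.25) ≈ 3.2404, h(6.75) ≈ 3.6742, h(8.25) ≈ 4.0620.
Sum = Δx · [h(3.75) + h(5.25) + h(6.75) + h(8.25)].
Sum ≈ 20.5729.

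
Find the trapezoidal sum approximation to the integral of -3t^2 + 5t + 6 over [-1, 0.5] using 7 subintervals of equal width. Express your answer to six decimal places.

Δt = (0.5 − (-1))/7 = 3/14.
f(-1) = -2, f(-11/14) = 43/196, f(-4/7) = 106/49, f(-5/14) = 751/196, f(-1/7) = 256/49, f(1/14) = 1243/196, f(2/7) = 352/49, f(0.5) = 7.75.
T_7 = (Δt/2)·[f(t_0) + 2f(t_1) + ... + 2f(t_{6}) + f(t_7)].
Sum ≈ 5.965561.

5.965561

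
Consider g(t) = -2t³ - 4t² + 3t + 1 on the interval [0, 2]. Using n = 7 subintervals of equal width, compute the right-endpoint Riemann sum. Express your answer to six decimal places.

-14.653061

Δt = (2 − 0)/7 = 2/7.
Right endpoints: 2/7, 4/7, 6/7, 8/7, 10/7, 12/7, 2.
g(2/7) = 509/343, g(4/7) = 355/343, g(6/7) = -215/343, g(8/7) = -1297/343, g(10/7) = -2987/343, g(12/7) = -5381/343, g(2) = -25.
Sum = Δt · [g(2/7) + g(4/7) + g(6/7) + ...].
Sum ≈ -14.653061.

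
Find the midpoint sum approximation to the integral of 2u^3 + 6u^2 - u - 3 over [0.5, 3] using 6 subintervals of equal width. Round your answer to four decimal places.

Δu = (3 − 0.5)/6 = 5/12.
Midpoints: 17/24, 1.125, 37/24, 47/24, 2.375, 67/24.
f(17/24) = 89/6912, f(1.125) = 6.31640625, f(37/24) = 117829/6912, f(47/24) = 228599/6912, f(2.375) = 55.26171875, f(67/24) = 583939/6912.
Sum = Δu · [f(17/24) + f(1.125) + f(37/24) + ...].
Sum ≈ 81.7470.

81.7470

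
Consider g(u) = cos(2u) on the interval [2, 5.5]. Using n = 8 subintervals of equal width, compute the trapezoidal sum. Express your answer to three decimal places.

-0.114

Δu = (5.5 − 2)/8 = 0.4375.
g(2) ≈ -0.654, g(2.4375) ≈ 0.162, g(2.875) ≈ 0.861, g(3.3125) ≈ 0.942, g(3.75) ≈ 0.347, g(4.1875) ≈ -0.498, g(4.625) ≈ -0.985, g(5.0625) ≈ -0.765, g(5.5) ≈ 0.004.
T_8 = (Δu/2)·[g(u_0) + 2g(u_1) + ... + 2g(u_{7}) + g(u_8)].
Sum ≈ -0.114.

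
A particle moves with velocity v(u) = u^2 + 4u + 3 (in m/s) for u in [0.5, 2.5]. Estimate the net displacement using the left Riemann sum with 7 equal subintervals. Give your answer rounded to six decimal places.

Δu = (2.5 − 0.5)/7 = 2/7.
Left endpoints: 0.5, 11/14, 15/14, 19/14, 23/14, 27/14, 31/14.
v(0.5) = 5.25, v(11/14) = 1325/196, v(15/14) = 1653/196, v(19/14) = 2013/196, v(23/14) = 2405/196, v(27/14) = 2829/196, v(31/14) = 3285/196.
Sum = Δu · [v(0.5) + v(11/14) + v(15/14) + ...].
Sum ≈ 21.193878.

21.193878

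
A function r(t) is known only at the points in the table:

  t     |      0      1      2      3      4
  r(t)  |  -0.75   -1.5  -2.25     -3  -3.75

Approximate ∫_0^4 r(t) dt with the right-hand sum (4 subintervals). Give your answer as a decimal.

-10.5

Δt = 1.
Sum = 1·[(-1.5) + (-2.25) + (-3) + (-3.75)] = -10.5.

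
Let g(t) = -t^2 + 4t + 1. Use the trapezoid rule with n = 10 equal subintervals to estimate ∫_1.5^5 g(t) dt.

8.386875

Δt = (5 − 1.5)/10 = 0.35.
g(1.5) = 4.75, g(1.85) = 4.9775, g(2.2) = 4.96, g(2.55) = 4.6975, g(2.9) = 4.19, g(3.25) = 3.4375, g(3.6) = 2.44, g(3.95) = 1.1975, g(4.3) = -0.29, g(4.65) = -2.0225, g(5) = -4.
T_10 = (Δt/2)·[g(t_0) + 2g(t_1) + ... + 2g(t_{9}) + g(t_10)].
Sum = 8.386875.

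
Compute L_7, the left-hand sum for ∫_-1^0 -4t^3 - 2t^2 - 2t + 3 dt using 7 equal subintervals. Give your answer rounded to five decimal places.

4.63265

Δt = (0 − (-1))/7 = 1/7.
Left endpoints: -1, -6/7, -5/7, -4/7, -3/7, -2/7, -1/7.
f(-1) = 7, f(-6/7) = 1977/343, f(-5/7) = 1669/343, f(-4/7) = 1453/343, f(-3/7) = 1305/343, f(-2/7) = 1201/343, f(-1/7) = 1117/343.
Sum = Δt · [f(-1) + f(-6/7) + f(-5/7) + ...].
Sum ≈ 4.63265.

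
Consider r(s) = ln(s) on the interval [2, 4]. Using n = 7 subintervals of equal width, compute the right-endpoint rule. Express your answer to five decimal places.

Δs = (4 − 2)/7 = 2/7.
Right endpoints: 16/7, 18/7, 20/7, 22/7, 24/7, 26/7, 4.
r(16/7) ≈ 0.82668, r(18/7) ≈ 0.94446, r(20/7) ≈ 1.04982, r(22/7) ≈ 1.14513, r(24/7) ≈ 1.23214, r(26/7) ≈ 1.31219, r(4) ≈ 1.38629.
Sum = Δs · [r(16/7) + r(18/7) + r(20/7) + ...].
Sum ≈ 2.25621.

2.25621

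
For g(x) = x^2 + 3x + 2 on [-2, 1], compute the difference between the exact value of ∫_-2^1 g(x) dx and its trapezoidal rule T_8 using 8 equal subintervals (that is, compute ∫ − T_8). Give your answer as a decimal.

-0.0703125

Exact integral: ∫_-2^1 g(x) dx = 4.5.
T_8 = 4.5703125.
Error = 4.5 − 4.5703125 = -0.0703125.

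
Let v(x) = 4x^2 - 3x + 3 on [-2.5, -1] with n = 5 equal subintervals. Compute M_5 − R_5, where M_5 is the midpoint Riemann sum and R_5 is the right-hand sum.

3.69

M_5 = 31.83.
R_5 = 28.14.
M_5 − R_5 = 3.69.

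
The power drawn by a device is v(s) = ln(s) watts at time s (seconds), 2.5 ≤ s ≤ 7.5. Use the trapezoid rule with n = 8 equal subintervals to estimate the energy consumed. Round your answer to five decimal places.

Δs = (7.5 − 2.5)/8 = 0.625.
v(2.5) ≈ 0.91629, v(3.125) ≈ 1.13943, v(3.75) ≈ 1.32176, v(4.375) ≈ 1.47591, v(5) ≈ 1.60944, v(5.625) ≈ 1.72722, v(6.25) ≈ 1.83258, v(6.875) ≈ 1.92789, v(7.5) ≈ 2.01490.
T_8 = (Δs/2)·[v(s_0) + 2v(s_1) + ... + 2v(s_{7}) + v(s_8)].
Sum ≈ 7.81239.

7.81239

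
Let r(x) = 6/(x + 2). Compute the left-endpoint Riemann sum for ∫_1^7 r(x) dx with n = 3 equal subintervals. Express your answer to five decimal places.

8.11429

Δx = (7 − 1)/3 = 2.
Left endpoints: 1, 3, 5.
r(1) = 2, r(3) = 1.2, r(5) = 6/7.
Sum = Δx · [r(1) + r(3) + r(5)].
Sum ≈ 8.11429.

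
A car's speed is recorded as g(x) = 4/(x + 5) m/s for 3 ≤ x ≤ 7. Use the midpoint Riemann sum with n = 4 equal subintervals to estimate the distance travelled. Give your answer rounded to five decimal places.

1.62042

Δx = (7 − 3)/4 = 1.
Midpoints: 3.5, 4.5, 5.5, 6.5.
g(3.5) = 8/17, g(4.5) = 8/19, g(5.5) = 8/21, g(6.5) = 8/23.
Sum = Δx · [g(3.5) + g(4.5) + g(5.5) + g(6.5)].
Sum ≈ 1.62042.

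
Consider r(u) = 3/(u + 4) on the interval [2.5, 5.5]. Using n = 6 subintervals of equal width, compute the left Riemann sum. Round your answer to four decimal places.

Δu = (5.5 − 2.5)/6 = 0.5.
Left endpoints: 2.5, 3, 3.5, 4, 4.5, 5.
r(2.5) = 6/13, r(3) = 3/7, r(3.5) = 0.4, r(4) = 0.375, r(4.5) = 6/17, r(5) = 1/3.
Sum = Δu · [r(2.5) + r(3) + r(3.5) + ...].
Sum ≈ 1.1757.

1.1757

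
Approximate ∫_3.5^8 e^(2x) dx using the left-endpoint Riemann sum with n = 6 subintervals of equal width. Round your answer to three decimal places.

Δx = (8 − 3.5)/6 = 0.75.
Left endpoints: 3.5, 4.25, 5, 5.75, 6.5, 7.25.
f(3.5) ≈ 1096.633, f(4.25) ≈ 4914.769, f(5) ≈ 22026.466, f(5.75) ≈ 98715.771, f(6.5) ≈ 442413.392, f(7.25) ≈ 1982759.264.
Sum = Δx · [f(3.5) + f(4.25) + f(5) + ...].
Sum ≈ 1913944.721.

1913944.721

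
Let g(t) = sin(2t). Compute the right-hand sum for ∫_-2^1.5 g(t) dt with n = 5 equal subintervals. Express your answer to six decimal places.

Δt = (1.5 − (-2))/5 = 0.7.
Right endpoints: -1.3, -0.6, 0.1, 0.8, 1.5.
g(-1.3) ≈ -0.515501, g(-0.6) ≈ -0.932039, g(0.1) ≈ 0.198669, g(0.8) ≈ 0.999574, g(1.5) ≈ 0.141120.
Sum = Δt · [g(-1.3) + g(-0.6) + g(0.1) + g(0.8) + g(1.5)].
Sum ≈ -0.075724.

-0.075724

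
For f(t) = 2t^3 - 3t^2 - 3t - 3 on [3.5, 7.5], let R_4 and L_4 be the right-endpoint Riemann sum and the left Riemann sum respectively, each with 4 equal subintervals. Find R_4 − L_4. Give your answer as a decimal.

R_4 = 1377.
L_4 = 763.
R_4 − L_4 = 614.

614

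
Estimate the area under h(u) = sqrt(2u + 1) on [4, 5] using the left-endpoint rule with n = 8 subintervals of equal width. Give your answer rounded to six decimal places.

Δu = (5 − 4)/8 = 0.125.
Left endpoints: 4, 4.125, 4.25, 4.375, 4.5, 4.625, 4.75, 4.875.
h(4) ≈ 3.000000, h(4.125) ≈ 3.041381, h(4.25) ≈ 3.082207, h(4.375) ≈ 3.122499, h(4.5) ≈ 3.162278, h(4.625) ≈ 3.201562, h(4.75) ≈ 3.240370, h(4.875) ≈ 3.278719.
Sum = Δu · [h(4) + h(4.125) + h(4.25) + ...].
Sum ≈ 3.141127.

3.141127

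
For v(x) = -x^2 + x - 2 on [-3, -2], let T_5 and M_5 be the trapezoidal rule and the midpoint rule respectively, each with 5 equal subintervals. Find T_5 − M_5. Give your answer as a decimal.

-0.01

T_5 = -10.84.
M_5 = -10.83.
T_5 − M_5 = -0.01.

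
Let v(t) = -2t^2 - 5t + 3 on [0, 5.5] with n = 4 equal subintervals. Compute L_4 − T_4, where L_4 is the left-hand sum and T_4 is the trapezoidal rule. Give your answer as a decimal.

L_4 = -113.0078125.
T_4 = -173.5078125.
L_4 − T_4 = 60.5.

60.5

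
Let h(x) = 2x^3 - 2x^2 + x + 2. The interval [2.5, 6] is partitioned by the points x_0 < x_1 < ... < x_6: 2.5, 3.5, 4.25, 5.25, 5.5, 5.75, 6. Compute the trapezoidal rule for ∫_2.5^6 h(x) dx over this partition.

525.5859375

Subinterval widths: 1, 0.75, 1, 0.25, 0.25, 0.25.
h(2.5) = 23.25, h(3.5) = 66.75, h(4.25) = 123.65625, h(5.25) = 241.53125, h(5.5) = 279.75, h(5.75) = 321.84375, h(6) = 368.
On each subinterval the trapezoid contributes (Δx_i/2)·[h(x_{i-1}) + h(x_i)].
Sum = 525.5859375.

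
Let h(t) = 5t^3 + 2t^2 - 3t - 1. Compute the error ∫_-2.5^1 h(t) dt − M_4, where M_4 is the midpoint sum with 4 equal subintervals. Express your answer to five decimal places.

-2.06559

Exact integral: ∫_-2.5^1 h(t) dt ≈ -32.1197917.
M_4 ≈ -30.0541992.
Error ≈ -32.1197917 − (-30.0541992) ≈ -2.06559.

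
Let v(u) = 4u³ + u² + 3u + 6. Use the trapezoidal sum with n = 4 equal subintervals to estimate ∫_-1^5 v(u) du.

794.25

Δu = (5 − (-1))/4 = 1.5.
v(-1) = 0, v(0.5) = 8.25, v(2) = 48, v(3.5) = 200.25, v(5) = 546.
T_4 = (Δu/2)·[v(u_0) + 2v(u_1) + 2v(u_2) + 2v(u_3) + v(u_4)].
Sum = 794.25.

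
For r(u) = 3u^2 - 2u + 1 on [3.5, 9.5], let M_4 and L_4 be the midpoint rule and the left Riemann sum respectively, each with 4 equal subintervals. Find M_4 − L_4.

156.375

M_4 = 739.125.
L_4 = 582.75.
M_4 − L_4 = 156.375.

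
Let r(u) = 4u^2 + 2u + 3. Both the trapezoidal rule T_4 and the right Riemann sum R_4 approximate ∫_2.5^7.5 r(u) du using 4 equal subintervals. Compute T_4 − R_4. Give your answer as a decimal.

T_4 = 611.875.
R_4 = 743.125.
T_4 − R_4 = -131.25.

-131.25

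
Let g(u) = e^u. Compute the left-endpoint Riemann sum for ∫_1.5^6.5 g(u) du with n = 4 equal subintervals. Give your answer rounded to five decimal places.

331.61092

Δu = (6.5 − 1.5)/4 = 1.25.
Left endpoints: 1.5, 2.75, 4, 5.25.
g(1.5) ≈ 4.48169, g(2.75) ≈ 15.64263, g(4) ≈ 54.59815, g(5.25) ≈ 190.56627.
Sum = Δu · [g(1.5) + g(2.75) + g(4) + g(5.25)].
Sum ≈ 331.61092.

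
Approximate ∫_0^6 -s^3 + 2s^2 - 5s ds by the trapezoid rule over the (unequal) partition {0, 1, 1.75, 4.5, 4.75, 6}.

-300.2578125

Subinterval widths: 1, 0.75, 2.75, 0.25, 1.25.
f(0) = 0, f(1) = -4, f(1.75) = -7.984375, f(4.5) = -73.125, f(4.75) = -85.796875, f(6) = -174.
On each subinterval the trapezoid contributes (Δs_i/2)·[f(s_{i-1}) + f(s_i)].
Sum = -300.2578125.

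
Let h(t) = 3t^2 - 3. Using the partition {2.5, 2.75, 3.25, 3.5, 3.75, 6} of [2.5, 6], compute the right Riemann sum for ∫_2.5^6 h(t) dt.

273.75

Subinterval widths: 0.25, 0.5, 0.25, 0.25, 2.25.
Right endpoints: 2.75, 3.25, 3.5, 3.75, 6.
h(2.75) = 19.6875, h(3.25) = 28.6875, h(3.5) = 33.75, h(3.75) = 39.1875, h(6) = 105.
Sum = Σ Δt_i · h(t_i).
Sum = 273.75.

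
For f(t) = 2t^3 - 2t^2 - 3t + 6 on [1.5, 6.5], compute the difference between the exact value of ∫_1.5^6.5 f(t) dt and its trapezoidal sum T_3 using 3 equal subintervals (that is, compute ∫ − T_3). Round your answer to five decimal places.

Exact integral: ∫_1.5^6.5 f(t) dt ≈ 679.1666667.
T_3 ≈ 730.0925926.
Error ≈ 679.1666667 − 730.0925926 ≈ -50.92593.

-50.92593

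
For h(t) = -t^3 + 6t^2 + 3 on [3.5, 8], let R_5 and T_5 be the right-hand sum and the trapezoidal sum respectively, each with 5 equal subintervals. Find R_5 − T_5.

-71.38125

R_5 = -112.95.
T_5 = -41.56875.
R_5 − T_5 = -71.38125.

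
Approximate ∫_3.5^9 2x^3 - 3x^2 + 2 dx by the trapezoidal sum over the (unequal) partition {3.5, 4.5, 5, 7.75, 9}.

Subinterval widths: 1, 0.5, 2.75, 1.25.
f(3.5) = 51, f(4.5) = 123.5, f(5) = 177, f(7.75) = 752.78125, f(9) = 1217.
On each subinterval the trapezoid contributes (Δx_i/2)·[f(x_{i-1}) + f(x_i)].
Sum = 2671.9375.

2671.9375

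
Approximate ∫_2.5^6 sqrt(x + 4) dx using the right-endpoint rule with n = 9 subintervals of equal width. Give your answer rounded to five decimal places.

10.15265

Δx = (6 − 2.5)/9 = 7/18.
Right endpoints: 26/9, 59/18, 11/3, 73/18, 40/9, 29/6, 47/9, 101/18, 6.
f(26/9) ≈ 2.62467, f(59/18) ≈ 2.69774, f(11/3) ≈ 2.76887, f(73/18) ≈ 2.83823, f(40/9) ≈ 2.90593, f(29/6) ≈ 2.97209, f(47/9) ≈ 3.03681, f(101/18) ≈ 3.10018, f(6) ≈ 3.16228.
Sum = Δx · [f(26/9) + f(59/18) + f(11/3) + ...].
Sum ≈ 10.15265.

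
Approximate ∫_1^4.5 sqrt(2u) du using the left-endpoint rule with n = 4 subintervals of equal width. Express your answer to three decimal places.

Δu = (4.5 − 1)/4 = 0.875.
Left endpoints: 1, 1.875, 2.75, 3.625.
f(1) ≈ 1.414, f(1.875) ≈ 1.936, f(2.75) ≈ 2.345, f(3.625) ≈ 2.693.
Sum = Δu · [f(1) + f(1.875) + f(2.75) + f(3.625)].
Sum ≈ 7.340.

7.340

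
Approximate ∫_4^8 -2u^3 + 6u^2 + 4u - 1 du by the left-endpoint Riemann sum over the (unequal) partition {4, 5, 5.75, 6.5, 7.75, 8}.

Subinterval widths: 1, 0.75, 0.75, 1.25, 0.25.
Left endpoints: 4, 5, 5.75, 6.5, 7.75.
f(4) = -17, f(5) = -81, f(5.75) = -159.84375, f(6.5) = -270.75, f(7.75) = -540.59375.
Sum = Σ Δu_i · f(u_i).
Sum = -671.21875.

-671.21875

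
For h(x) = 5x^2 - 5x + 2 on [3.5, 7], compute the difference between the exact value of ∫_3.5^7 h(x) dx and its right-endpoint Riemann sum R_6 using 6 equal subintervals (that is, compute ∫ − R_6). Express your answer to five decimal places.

-49.48206

Exact integral: ∫_3.5^7 h(x) dx ≈ 415.3333333.
R_6 ≈ 464.8153935.
Error ≈ 415.3333333 − 464.8153935 ≈ -49.48206.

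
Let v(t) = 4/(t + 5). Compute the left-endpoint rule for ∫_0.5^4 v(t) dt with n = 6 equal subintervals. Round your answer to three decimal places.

Δt = (4 − 0.5)/6 = 7/12.
Left endpoints: 0.5, 13/12, 5/3, 2.25, 17/6, 41/12.
v(0.5) = 8/11, v(13/12) = 48/73, v(5/3) = 0.6, v(2.25) = 16/29, v(17/6) = 24/47, v(41/12) = 48/101.
Sum = Δt · [v(0.5) + v(13/12) + v(5/3) + ...].
Sum ≈ 2.055.

2.055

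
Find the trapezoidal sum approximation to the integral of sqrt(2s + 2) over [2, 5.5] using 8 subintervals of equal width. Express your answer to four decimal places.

10.7230

Δs = (5.5 − 2)/8 = 0.4375.
f(2) ≈ 2.4495, f(2.4375) ≈ 2.6220, f(2.875) ≈ 2.7839, f(3.3125) ≈ 2.9368, f(3.75) ≈ 3.0822, f(4.1875) ≈ 3.2210, f(4.625) ≈ 3.3541, f(5.0625) ≈ 3.4821, f(5.5) ≈ 3.6056.
T_8 = (Δs/2)·[f(s_0) + 2f(s_1) + ... + 2f(s_{7}) + f(s_8)].
Sum ≈ 10.7230.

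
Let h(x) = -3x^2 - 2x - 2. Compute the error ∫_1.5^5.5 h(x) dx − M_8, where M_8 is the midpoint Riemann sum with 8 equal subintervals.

-0.25

Exact integral: ∫_1.5^5.5 h(x) dx = -199.
M_8 = -198.75.
Error = -199 − (-198.75) = -0.25.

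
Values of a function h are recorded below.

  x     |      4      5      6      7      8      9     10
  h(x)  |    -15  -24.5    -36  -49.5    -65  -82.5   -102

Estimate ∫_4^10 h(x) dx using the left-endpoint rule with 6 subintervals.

-272.5

Δx = 1.
Sum = 1·[(-15) + (-24.5) + (-36) + (-49.5) + (-65) + (-82.5)] = -272.5.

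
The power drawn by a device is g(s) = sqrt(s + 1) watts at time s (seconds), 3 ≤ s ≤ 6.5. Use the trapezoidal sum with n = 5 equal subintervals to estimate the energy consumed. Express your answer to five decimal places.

8.35698

Δs = (6.5 − 3)/5 = 0.7.
g(3) ≈ 2.00000, g(3.7) ≈ 2.16795, g(4.4) ≈ 2.32379, g(5.1) ≈ 2.46982, g(5.8) ≈ 2.60768, g(6.5) ≈ 2.73861.
T_5 = (Δs/2)·[g(s_0) + 2g(s_1) + ... + 2g(s_{4}) + g(s_5)].
Sum ≈ 8.35698.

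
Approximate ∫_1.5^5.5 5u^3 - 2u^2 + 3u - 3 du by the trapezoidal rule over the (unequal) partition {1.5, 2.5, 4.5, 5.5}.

1143

Subinterval widths: 1, 2, 1.
f(1.5) = 13.875, f(2.5) = 70.125, f(4.5) = 425.625, f(5.5) = 784.875.
On each subinterval the trapezoid contributes (Δu_i/2)·[f(u_{i-1}) + f(u_i)].
Sum = 1143.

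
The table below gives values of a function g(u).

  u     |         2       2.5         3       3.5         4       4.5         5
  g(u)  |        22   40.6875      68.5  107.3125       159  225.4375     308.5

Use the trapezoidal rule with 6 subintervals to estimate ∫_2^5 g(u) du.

383.09375

Δu = 0.5.
T_6 = (0.5/2)·[22 + 2·40.6875 + 2·68.5 + 2·107.3125 + 2·159 + 2·225.4375 + 308.5] = 383.09375.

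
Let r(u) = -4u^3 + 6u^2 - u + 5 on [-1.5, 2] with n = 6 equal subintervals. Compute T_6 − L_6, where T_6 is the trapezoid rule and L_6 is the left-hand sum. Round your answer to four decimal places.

T_6 ≈ 29.032986.
L_6 ≈ 40.262153.
T_6 − L_6 ≈ -11.2292.

-11.2292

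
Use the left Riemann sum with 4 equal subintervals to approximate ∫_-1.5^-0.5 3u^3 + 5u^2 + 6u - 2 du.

Δu = (-0.5 − (-1.5))/4 = 0.25.
Left endpoints: -1.5, -1.25, -1, -0.75.
f(-1.5) = -9.875, f(-1.25) = -7.546875, f(-1) = -6, f(-0.75) = -4.953125.
Sum = Δu · [f(-1.5) + f(-1.25) + f(-1) + f(-0.75)].
Sum = -7.09375.

-7.09375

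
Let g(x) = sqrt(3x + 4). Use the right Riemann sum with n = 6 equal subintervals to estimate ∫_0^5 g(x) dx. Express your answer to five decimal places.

Δx = (5 − 0)/6 = 5/6.
Right endpoints: 5/6, 5/3, 2.5, 10/3, 25/6, 5.
g(5/6) ≈ 2.54951, g(5/3) ≈ 3.00000, g(2.5) ≈ 3.39116, g(10/3) ≈ 3.74166, g(25/6) ≈ 4.06202, g(5) ≈ 4.35890.
Sum = Δx · [g(5/6) + g(5/3) + g(2.5) + ...].
Sum ≈ 17.58604.

17.58604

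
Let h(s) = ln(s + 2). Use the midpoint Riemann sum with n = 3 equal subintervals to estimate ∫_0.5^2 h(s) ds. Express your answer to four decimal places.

Δs = (2 − 0.5)/3 = 0.5.
Midpoints: 0.75, 1.25, 1.75.
h(0.75) ≈ 1.0116, h(1.25) ≈ 1.1787, h(1.75) ≈ 1.3218.
Sum = Δs · [h(0.75) + h(1.25) + h(1.75)].
Sum ≈ 1.7560.

1.7560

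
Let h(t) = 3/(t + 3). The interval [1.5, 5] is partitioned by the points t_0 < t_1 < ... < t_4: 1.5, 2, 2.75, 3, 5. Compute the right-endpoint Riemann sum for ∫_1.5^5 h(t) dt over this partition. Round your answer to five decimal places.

1.56630

Subinterval widths: 0.5, 0.75, 0.25, 2.
Right endpoints: 2, 2.75, 3, 5.
h(2) = 0.6, h(2.75) = 12/23, h(3) = 0.5, h(5) = 0.375.
Sum = Σ Δt_i · h(t_i).
Sum ≈ 1.56630.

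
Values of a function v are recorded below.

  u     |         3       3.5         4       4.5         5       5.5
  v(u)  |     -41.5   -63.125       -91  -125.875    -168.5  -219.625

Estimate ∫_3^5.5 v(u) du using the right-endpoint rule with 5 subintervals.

-334.0625

Δu = 0.5.
Sum = 0.5·[(-63.125) + (-91) + (-125.875) + (-168.5) + (-219.625)] = -334.0625.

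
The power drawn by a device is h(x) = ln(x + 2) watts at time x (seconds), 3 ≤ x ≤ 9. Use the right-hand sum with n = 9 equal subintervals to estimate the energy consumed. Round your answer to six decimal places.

Δx = (9 − 3)/9 = 2/3.
Right endpoints: 11/3, 13/3, 5, 17/3, 19/3, 7, 23/3, 25/3, 9.
h(11/3) ≈ 1.734601, h(13/3) ≈ 1.845827, h(5) ≈ 1.945910, h(17/3) ≈ 2.036882, h(19/3) ≈ 2.120264, h(7) ≈ 2.197225, h(23/3) ≈ 2.268684, h(25/3) ≈ 2.335375, h(9) ≈ 2.397895.
Sum = Δx · [h(11/3) + h(13/3) + h(5) + ...].
Sum ≈ 12.588441.

12.588441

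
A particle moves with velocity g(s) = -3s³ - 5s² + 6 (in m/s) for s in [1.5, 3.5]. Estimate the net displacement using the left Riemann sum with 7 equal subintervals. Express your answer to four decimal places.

Δs = (3.5 − 1.5)/7 = 2/7.
Left endpoints: 1.5, 25/14, 29/14, 33/14, 37/14, 41/14, 45/14.
g(1.5) = -15.375, g(25/14) = -74161/2744, g(29/14) = -115573/2744, g(33/14) = -167577/2744, g(37/14) = -231325/2744, g(41/14) = -307969/2744, g(45/14) = -398661/2744.
Sum = Δs · [g(1.5) + g(25/14) + g(29/14) + ...].
Sum ≈ -139.2602.

-139.2602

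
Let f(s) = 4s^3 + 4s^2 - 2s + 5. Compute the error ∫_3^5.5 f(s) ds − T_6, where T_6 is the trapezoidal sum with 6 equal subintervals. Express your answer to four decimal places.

Exact integral: ∫_3^5.5 f(s) ds ≈ 1011.145833.
T_6 ≈ 1015.124421.
Error ≈ 1011.145833 − 1015.124421 ≈ -3.9786.

-3.9786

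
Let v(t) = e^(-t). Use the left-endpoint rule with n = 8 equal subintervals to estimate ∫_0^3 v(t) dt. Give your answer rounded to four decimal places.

Δt = (3 − 0)/8 = 0.375.
Left endpoints: 0, 0.375, 0.75, 1.125, 1.5, 1.875, 2.25, 2.625.
v(0) ≈ 1.0000, v(0.375) ≈ 0.6873, v(0.75) ≈ 0.4724, v(1.125) ≈ 0.3247, v(1.5) ≈ 0.2231, v(1.875) ≈ 0.1534, v(2.25) ≈ 0.1054, v(2.625) ≈ 0.0724.
Sum = Δt · [v(0) + v(0.375) + v(0.75) + ...].
Sum ≈ 1.1395.

1.1395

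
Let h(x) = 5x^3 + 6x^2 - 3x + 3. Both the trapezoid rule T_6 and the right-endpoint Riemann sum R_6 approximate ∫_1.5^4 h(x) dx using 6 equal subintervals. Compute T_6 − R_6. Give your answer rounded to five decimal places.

T_6 = 425.21484375.
R_6 ≈ 503.9908854.
T_6 − R_6 ≈ -78.77604.

-78.77604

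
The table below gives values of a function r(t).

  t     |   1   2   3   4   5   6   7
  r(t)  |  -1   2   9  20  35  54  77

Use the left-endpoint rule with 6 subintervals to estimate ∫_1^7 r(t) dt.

Δt = 1.
Sum = 1·[(-1) + 2 + 9 + 20 + 35 + 54] = 119.

119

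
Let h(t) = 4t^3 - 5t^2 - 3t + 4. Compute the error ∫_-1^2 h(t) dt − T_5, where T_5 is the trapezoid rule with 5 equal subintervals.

Exact integral: ∫_-1^2 h(t) dt = 7.5.
T_5 = 7.68.
Error = 7.5 − 7.68 = -0.18.

-0.18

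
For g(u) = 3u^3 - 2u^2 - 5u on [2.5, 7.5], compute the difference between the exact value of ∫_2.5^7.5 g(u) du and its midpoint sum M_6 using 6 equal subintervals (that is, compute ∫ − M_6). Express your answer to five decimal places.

12.44213

Exact integral: ∫_2.5^7.5 g(u) du ≈ 1947.9166667.
M_6 ≈ 1935.4745370.
Error ≈ 1947.9166667 − 1935.4745370 ≈ 12.44213.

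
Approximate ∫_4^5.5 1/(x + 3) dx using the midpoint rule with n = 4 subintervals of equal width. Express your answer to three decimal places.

0.194

Δx = (5.5 − 4)/4 = 0.375.
Midpoints: 4.1875, 4.5625, 4.9375, 5.3125.
f(4.1875) = 16/115, f(4.5625) = 16/121, f(4.9375) = 16/127, f(5.3125) = 16/133.
Sum = Δx · [f(4.1875) + f(4.5625) + f(4.9375) + f(5.3125)].
Sum ≈ 0.194.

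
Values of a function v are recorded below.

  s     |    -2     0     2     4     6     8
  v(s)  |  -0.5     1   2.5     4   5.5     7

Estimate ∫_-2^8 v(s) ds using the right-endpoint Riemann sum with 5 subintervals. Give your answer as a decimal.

Δs = 2.
Sum = 2·[1 + 2.5 + 4 + 5.5 + 7] = 40.

40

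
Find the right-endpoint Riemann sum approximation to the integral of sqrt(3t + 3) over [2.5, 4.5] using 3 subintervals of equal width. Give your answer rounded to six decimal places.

Δt = (4.5 − 2.5)/3 = 2/3.
Right endpoints: 19/6, 23/6, 4.5.
f(19/6) ≈ 3.535534, f(23/6) ≈ 3.807887, f(4.5) ≈ 4.062019.
Sum = Δt · [f(19/6) + f(23/6) + f(4.5)].
Sum ≈ 7.603626.

7.603626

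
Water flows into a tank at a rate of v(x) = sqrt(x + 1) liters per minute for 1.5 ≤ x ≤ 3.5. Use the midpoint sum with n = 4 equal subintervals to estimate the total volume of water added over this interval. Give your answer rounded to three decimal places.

Δx = (3.5 − 1.5)/4 = 0.5.
Midpoints: 1.75, 2.25, 2.75, 3.25.
v(1.75) ≈ 1.658, v(2.25) ≈ 1.803, v(2.75) ≈ 1.936, v(3.25) ≈ 2.062.
Sum = Δx · [v(1.75) + v(2.25) + v(2.75) + v(3.25)].
Sum ≈ 3.730.

3.730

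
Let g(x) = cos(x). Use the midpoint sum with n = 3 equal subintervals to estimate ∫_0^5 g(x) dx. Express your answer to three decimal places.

-1.080

Δx = (5 − 0)/3 = 5/3.
Midpoints: 5/6, 2.5, 25/6.
g(5/6) ≈ 0.672, g(2.5) ≈ -0.801, g(25/6) ≈ -0.519.
Sum = Δx · [g(5/6) + g(2.5) + g(25/6)].
Sum ≈ -1.080.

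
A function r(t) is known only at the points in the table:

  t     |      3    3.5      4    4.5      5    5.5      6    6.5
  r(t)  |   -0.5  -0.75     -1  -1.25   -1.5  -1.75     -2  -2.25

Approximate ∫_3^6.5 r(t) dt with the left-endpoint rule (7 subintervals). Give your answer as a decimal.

Δt = 0.5.
Sum = 0.5·[(-0.5) + (-0.75) + (-1) + (-1.25) + (-1.5) + (-1.75) + (-2)] = -4.375.

-4.375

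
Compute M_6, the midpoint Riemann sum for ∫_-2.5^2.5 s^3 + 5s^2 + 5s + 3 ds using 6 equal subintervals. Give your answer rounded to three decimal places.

Δs = (2.5 − (-2.5))/6 = 5/6.
Midpoints: -25/12, -1.25, -5/12, 5/12, 1.25, 25/12.
f(-25/12) = 9059/1728, f(-1.25) = 2.609375, f(-5/12) = 2959/1728, f(5/12) = 10409/1728, f(1.25) = 19.015625, f(25/12) = 76309/1728.
Sum = Δs · [f(-25/12) + f(-1.25) + f(-5/12) + ...].
Sum ≈ 65.637.

65.637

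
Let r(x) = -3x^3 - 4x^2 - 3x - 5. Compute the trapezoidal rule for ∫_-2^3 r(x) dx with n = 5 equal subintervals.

Δx = (3 − (-2))/5 = 1.
r(-2) = 9, r(-1) = -3, r(0) = -5, r(1) = -15, r(2) = -51, r(3) = -131.
T_5 = (Δx/2)·[r(x_0) + 2r(x_1) + ... + 2r(x_{4}) + r(x_5)].
Sum = -135.

-135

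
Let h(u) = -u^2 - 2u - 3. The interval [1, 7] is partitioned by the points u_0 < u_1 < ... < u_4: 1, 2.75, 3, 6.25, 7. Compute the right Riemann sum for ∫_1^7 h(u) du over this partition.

-259.4375

Subinterval widths: 1.75, 0.25, 3.25, 0.75.
Right endpoints: 2.75, 3, 6.25, 7.
h(2.75) = -16.0625, h(3) = -18, h(6.25) = -54.5625, h(7) = -66.
Sum = Σ Δu_i · h(u_i).
Sum = -259.4375.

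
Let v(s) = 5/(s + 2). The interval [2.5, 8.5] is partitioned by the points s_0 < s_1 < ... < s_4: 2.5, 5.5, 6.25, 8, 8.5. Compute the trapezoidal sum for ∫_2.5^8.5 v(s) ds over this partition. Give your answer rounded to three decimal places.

4.356

Subinterval widths: 3, 0.75, 1.75, 0.5.
v(2.5) = 10/9, v(5.5) = 2/3, v(6.25) = 20/33, v(8) = 0.5, v(8.5) = 10/21.
On each subinterval the trapezoid contributes (Δs_i/2)·[v(s_{i-1}) + v(s_i)].
Sum ≈ 4.356.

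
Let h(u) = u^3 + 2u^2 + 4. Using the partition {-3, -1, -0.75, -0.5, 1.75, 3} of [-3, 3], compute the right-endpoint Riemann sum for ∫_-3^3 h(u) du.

Subinterval widths: 2, 0.25, 0.25, 2.25, 1.25.
Right endpoints: -1, -0.75, -0.5, 1.75, 3.
h(-1) = 5, h(-0.75) = 4.703125, h(-0.5) = 4.375, h(1.75) = 15.484375, h(3) = 49.
Sum = Σ Δu_i · h(u_i).
Sum = 108.359375.

108.359375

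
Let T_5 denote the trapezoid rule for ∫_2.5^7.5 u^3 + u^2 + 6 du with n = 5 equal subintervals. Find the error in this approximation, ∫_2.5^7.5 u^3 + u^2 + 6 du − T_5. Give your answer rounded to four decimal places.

Exact integral: ∫_2.5^7.5 f(u) du ≈ 946.666667.
T_5 = 960.
Error ≈ 946.666667 − 960 ≈ -13.3333.

-13.3333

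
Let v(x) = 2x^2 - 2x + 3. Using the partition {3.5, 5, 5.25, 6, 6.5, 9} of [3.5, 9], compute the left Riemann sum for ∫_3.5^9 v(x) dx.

294.96875

Subinterval widths: 1.5, 0.25, 0.75, 0.5, 2.5.
Left endpoints: 3.5, 5, 5.25, 6, 6.5.
v(3.5) = 20.5, v(5) = 43, v(5.25) = 47.625, v(6) = 63, v(6.5) = 74.5.
Sum = Σ Δx_i · v(x_i).
Sum = 294.96875.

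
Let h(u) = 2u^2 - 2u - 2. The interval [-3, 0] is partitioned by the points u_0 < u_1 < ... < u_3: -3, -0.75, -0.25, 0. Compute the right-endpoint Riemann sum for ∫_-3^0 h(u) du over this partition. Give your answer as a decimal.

0.21875

Subinterval widths: 2.25, 0.5, 0.25.
Right endpoints: -0.75, -0.25, 0.
h(-0.75) = 0.625, h(-0.25) = -1.375, h(0) = -2.
Sum = Σ Δu_i · h(u_i).
Sum = 0.21875.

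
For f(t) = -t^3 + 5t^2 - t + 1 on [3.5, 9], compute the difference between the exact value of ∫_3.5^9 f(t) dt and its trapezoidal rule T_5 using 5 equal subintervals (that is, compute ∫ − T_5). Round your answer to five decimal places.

15.25104

Exact integral: ∫_3.5^9 f(t) dt ≈ -488.0677083.
T_5 = -503.31875.
Error ≈ -488.0677083 − (-503.31875) ≈ 15.25104.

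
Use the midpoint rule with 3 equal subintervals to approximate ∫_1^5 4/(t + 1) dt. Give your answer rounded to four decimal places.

Δt = (5 − 1)/3 = 4/3.
Midpoints: 5/3, 3, 13/3.
f(5/3) = 1.5, f(3) = 1, f(13/3) = 0.75.
Sum = Δt · [f(5/3) + f(3) + f(13/3)].
Sum ≈ 4.3333.

4.3333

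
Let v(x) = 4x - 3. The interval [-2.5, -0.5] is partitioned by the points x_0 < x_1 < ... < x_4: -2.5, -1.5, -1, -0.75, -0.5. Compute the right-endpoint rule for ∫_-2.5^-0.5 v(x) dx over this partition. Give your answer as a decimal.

-15.25

Subinterval widths: 1, 0.5, 0.25, 0.25.
Right endpoints: -1.5, -1, -0.75, -0.5.
v(-1.5) = -9, v(-1) = -7, v(-0.75) = -6, v(-0.5) = -5.
Sum = Σ Δx_i · v(x_i).
Sum = -15.25.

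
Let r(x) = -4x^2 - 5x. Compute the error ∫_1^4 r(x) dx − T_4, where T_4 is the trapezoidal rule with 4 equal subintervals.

1.125

Exact integral: ∫_1^4 r(x) dx = -121.5.
T_4 = -122.625.
Error = -121.5 − (-122.625) = 1.125.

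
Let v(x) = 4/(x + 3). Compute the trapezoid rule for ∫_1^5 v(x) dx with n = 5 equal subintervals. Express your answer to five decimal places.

Δx = (5 − 1)/5 = 0.8.
v(1) = 1, v(1.8) = 5/6, v(2.6) = 5/7, v(3.4) = 0.625, v(4.2) = 5/9, v(5) = 0.5.
T_5 = (Δx/2)·[v(x_0) + 2v(x_1) + ... + 2v(x_{4}) + v(x_5)].
Sum ≈ 2.78254.

2.78254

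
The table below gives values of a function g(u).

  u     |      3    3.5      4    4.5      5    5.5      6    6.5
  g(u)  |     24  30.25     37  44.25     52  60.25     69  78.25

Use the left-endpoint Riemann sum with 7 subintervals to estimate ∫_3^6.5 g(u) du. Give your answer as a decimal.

158.375

Δu = 0.5.
Sum = 0.5·[24 + 30.25 + 37 + 44.25 + 52 + 60.25 + 69] = 158.375.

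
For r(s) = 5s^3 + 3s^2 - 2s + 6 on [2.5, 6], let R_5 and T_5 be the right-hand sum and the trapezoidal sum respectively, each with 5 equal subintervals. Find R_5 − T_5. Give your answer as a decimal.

379.44375

R_5 = 2161.32.
T_5 = 1781.87625.
R_5 − T_5 = 379.44375.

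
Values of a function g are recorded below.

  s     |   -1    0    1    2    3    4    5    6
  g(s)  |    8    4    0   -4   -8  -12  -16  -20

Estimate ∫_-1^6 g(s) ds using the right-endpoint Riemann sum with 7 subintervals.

-56

Δs = 1.
Sum = 1·[4 + 0 + (-4) + (-8) + (-12) + (-16) + (-20)] = -56.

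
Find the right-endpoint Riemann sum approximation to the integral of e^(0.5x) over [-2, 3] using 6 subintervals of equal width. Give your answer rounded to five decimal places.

10.06040

Δx = (3 − (-2))/6 = 5/6.
Right endpoints: -7/6, -1/3, 0.5, 4/3, 13/6, 3.
f(-7/6) ≈ 0.55804, f(-1/3) ≈ 0.84648, f(0.5) ≈ 1.28403, f(4/3) ≈ 1.94773, f(13/6) ≈ 2.95451, f(3) ≈ 4.48169.
Sum = Δx · [f(-7/6) + f(-1/3) + f(0.5) + ...].
Sum ≈ 10.06040.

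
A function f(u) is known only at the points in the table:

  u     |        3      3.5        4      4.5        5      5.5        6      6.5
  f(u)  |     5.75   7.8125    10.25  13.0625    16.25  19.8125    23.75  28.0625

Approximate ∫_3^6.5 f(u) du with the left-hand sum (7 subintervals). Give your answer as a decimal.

Δu = 0.5.
Sum = 0.5·[5.75 + 7.8125 + 10.25 + 13.0625 + 16.25 + 19.8125 + 23.75] = 48.34375.

48.34375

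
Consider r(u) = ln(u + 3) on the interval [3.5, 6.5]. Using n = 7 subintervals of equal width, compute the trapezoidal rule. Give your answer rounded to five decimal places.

6.21981

Δu = (6.5 − 3.5)/7 = 3/7.
r(3.5) ≈ 1.87180, r(55/14) ≈ 1.93565, r(61/14) ≈ 1.99567, r(67/14) ≈ 2.05229, r(73/14) ≈ 2.10587, r(79/14) ≈ 2.15673, r(85/14) ≈ 2.20513, r(6.5) ≈ 2.25129.
T_7 = (Δu/2)·[r(u_0) + 2r(u_1) + ... + 2r(u_{6}) + r(u_7)].
Sum ≈ 6.21981.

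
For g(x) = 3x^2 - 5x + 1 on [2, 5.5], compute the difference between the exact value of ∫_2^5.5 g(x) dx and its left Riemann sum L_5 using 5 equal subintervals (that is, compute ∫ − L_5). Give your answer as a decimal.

20.58

Exact integral: ∫_2^5.5 g(x) dx = 96.25.
L_5 = 75.67.
Error = 96.25 − 75.67 = 20.58.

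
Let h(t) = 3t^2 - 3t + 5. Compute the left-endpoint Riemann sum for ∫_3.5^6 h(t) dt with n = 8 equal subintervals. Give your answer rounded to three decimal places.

Δt = (6 − 3.5)/8 = 0.3125.
Left endpoints: 3.5, 3.8125, 4.125, 4.4375, 4.75, 5.0625, 5.375, 5.6875.
h(3.5) = 31.25, h(3.8125) = 37.16796875, h(4.125) = 43.671875, h(4.4375) = 50.76171875, h(4.75) = 58.4375, h(5.0625) = 66.69921875, h(5.375) = 75.546875, h(5.6875) = 84.98046875.
Sum = Δt · [h(3.5) + h(3.8125) + h(4.125) + ...].
Sum ≈ 140.161.

140.161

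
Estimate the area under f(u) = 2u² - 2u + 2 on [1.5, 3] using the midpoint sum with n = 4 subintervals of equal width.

11.96484375

Δu = (3 − 1.5)/4 = 0.375.
Midpoints: 1.6875, 2.0625, 2.4375, 2.8125.
f(1.6875) = 4.3203125, f(2.0625) = 6.3828125, f(2.4375) = 9.0078125, f(2.8125) = 12.1953125.
Sum = Δu · [f(1.6875) + f(2.0625) + f(2.4375) + f(2.8125)].
Sum = 11.96484375.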